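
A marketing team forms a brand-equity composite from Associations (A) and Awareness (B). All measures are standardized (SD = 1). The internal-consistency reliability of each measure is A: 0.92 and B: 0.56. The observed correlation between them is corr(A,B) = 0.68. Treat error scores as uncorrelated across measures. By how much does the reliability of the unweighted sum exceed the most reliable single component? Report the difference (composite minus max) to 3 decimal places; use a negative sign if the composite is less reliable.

-0.075

Var(sum) = 2 + 1.36 = 3.36; true-score variance = 1.48 + 1.36 = 2.84; composite reliability = 0.8452.
Max component reliability = 0.9200.
Difference = 0.8452 − 0.9200 = -0.075.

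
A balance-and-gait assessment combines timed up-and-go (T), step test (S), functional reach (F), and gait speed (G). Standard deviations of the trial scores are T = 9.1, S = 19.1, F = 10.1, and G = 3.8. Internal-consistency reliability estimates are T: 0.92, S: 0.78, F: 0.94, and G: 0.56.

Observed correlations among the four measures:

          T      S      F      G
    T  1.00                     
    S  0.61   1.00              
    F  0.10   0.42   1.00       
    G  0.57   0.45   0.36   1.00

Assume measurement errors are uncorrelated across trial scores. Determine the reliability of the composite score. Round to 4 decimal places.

Var(T+S+F+G) = 9.1² + 19.1² + 10.1² + 3.8² + 2·[9.1·19.1·0.61 + 9.1·10.1·0.10 + 9.1·3.8·0.57 + 19.1·10.1·0.42 + 19.1·3.8·0.45 + 10.1·3.8·0.36] = 564.07 + 524.851 = 1088.92.
Because errors are independent across components, Cov(Tᵢ,Tⱼ) = Cov(Xᵢ,Xⱼ); the off-diagonal part of the true-score variance is the same as above.
True-score variance = [9.1²·0.92 + 19.1²·0.78 + 10.1²·0.94 + 3.8²·0.56] + 524.851 = 464.713 + 524.851 = 989.564.
Reliability = 989.564 / 1088.92 = 0.9088.

0.9088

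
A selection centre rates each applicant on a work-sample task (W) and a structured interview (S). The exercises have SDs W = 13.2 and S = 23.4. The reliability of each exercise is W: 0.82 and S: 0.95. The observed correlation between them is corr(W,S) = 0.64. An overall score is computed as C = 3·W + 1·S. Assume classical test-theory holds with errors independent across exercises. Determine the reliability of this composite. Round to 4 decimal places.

Var(C) = 3²·13.2² + 23.4² + 2·[3·13.2·23.4·0.64] = 2115.72 + 1186.1 = 3301.82.
With uncorrelated errors the cross-covariances are all true-score covariance, so they carry over unchanged; only the diagonal terms shrink to ρᵢσᵢ².
True-score variance = [3²·13.2²·0.82 + 23.4²·0.95] + 1186.1 = 1806.07 + 1186.1 = 2992.17.
Reliability = 2992.17 / 3301.82 = 0.9062.

0.9062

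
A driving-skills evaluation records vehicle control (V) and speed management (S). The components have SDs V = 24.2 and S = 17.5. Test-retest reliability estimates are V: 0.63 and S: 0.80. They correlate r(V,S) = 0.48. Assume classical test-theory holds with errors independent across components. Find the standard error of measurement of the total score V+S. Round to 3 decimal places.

16.671

Var(total) = 891.89 + 406.56 = 1298.45.
True-score variance = 613.953 + 406.56 = 1020.51, so reliability = 0.7859.
Error variance = 1298.45 − 1020.51 = 277.937; SEM = √277.937 = 16.671.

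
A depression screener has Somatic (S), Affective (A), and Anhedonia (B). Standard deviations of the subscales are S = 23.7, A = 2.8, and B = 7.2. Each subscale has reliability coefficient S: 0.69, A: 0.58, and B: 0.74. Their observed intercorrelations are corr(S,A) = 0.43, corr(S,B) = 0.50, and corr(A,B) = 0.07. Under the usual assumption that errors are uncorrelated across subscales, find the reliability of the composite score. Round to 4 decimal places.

0.7759

Var(S+A+B) = 23.7² + 2.8² + 7.2² + 2·[23.7·2.8·0.43 + 23.7·7.2·0.50 + 2.8·7.2·0.07] = 621.37 + 230.532 = 851.902.
Under uncorrelated errors the observed covariances equal the true-score covariances, so only the own-variance terms attenuate.
True-score variance = [23.7²·0.69 + 2.8²·0.58 + 7.2²·0.74] + 230.532 = 430.475 + 230.532 = 661.007.
Reliability = 661.007 / 851.902 = 0.7759.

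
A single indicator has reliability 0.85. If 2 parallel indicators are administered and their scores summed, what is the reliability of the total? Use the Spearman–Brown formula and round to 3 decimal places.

0.919

ρ_k = kρ / (1 + (k−1)ρ) = 2·0.85 / (1 + 1·0.85) = 1.700 / 1.850 = 0.919.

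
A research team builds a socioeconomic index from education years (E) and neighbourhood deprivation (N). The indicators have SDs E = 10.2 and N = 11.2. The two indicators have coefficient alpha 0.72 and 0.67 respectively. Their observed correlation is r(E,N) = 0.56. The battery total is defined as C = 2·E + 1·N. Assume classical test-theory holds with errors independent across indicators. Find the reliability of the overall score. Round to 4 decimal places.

0.8020

Var(C) = 2²·10.2² + 11.2² + 2·[2·10.2·11.2·0.56] = 541.6 + 255.898 = 797.498.
Because errors are independent across components, Cov(Tᵢ,Tⱼ) = Cov(Xᵢ,Xⱼ); the off-diagonal part of the true-score variance is the same as above.
True-score variance = [2²·10.2²·0.72 + 11.2²·0.67] + 255.898 = 383.68 + 255.898 = 639.578.
Reliability = 639.578 / 797.498 = 0.8020.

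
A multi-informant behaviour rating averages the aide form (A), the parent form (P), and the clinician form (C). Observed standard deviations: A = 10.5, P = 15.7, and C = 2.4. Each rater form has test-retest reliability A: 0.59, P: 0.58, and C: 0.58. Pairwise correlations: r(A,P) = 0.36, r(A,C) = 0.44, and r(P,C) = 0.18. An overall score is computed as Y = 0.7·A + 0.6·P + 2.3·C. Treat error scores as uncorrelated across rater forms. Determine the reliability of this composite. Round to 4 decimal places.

0.7398

Var(Y) = 0.7²·10.5² + 0.6²·15.7² + 2.3²·2.4² + 2·[0.42·10.5·15.7·0.36 + 1.61·10.5·2.4·0.44 + 1.38·15.7·2.4·0.18] = 173.229 + 104.273 = 277.503.
With uncorrelated errors the cross-covariances are all true-score covariance, so they carry over unchanged; only the diagonal terms shrink to ρᵢσᵢ².
True-score variance = [0.7²·10.5²·0.59 + 0.6²·15.7²·0.58 + 2.3²·2.4²·0.58] + 104.273 = 101.013 + 104.273 = 205.287.
Reliability = 205.287 / 277.503 = 0.7398.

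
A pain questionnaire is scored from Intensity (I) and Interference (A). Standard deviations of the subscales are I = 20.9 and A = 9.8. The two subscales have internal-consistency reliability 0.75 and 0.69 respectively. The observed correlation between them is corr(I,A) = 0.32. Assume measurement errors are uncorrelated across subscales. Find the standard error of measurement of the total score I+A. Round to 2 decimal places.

11.79

Var(total) = 532.85 + 131.085 = 663.935.
True-score variance = 393.875 + 131.085 = 524.96, so reliability = 0.7907.
Error variance = 663.935 − 524.96 = 138.975; SEM = √138.975 = 11.79.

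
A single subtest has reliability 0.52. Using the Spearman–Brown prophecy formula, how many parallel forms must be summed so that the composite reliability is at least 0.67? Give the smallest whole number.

k ≥ ρ*(1−ρ₁)/(ρ₁(1−ρ*)) = 0.67·0.48 / (0.52·0.33) = 1.874.
Smallest integer k = 2.

2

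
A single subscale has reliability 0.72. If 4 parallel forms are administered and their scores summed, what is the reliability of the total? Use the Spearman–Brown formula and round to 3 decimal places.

0.911

ρ_k = kρ / (1 + (k−1)ρ) = 4·0.72 / (1 + 3·0.72) = 2.880 / 3.160 = 0.911.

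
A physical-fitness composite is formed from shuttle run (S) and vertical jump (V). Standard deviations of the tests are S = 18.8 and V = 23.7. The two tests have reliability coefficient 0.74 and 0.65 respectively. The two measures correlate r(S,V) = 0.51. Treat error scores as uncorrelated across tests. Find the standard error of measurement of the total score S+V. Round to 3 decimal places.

16.985

Var(total) = 915.13 + 454.471 = 1369.6.
True-score variance = 626.644 + 454.471 = 1081.12, so reliability = 0.7894.
Error variance = 1369.6 − 1081.12 = 288.486; SEM = √288.486 = 16.985.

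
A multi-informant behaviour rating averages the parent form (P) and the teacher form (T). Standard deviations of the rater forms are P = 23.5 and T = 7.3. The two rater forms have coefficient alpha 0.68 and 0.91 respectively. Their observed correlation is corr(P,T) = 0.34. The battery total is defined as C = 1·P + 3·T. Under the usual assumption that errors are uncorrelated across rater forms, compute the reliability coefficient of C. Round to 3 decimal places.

0.841

Var(C) = 23.5² + 3²·7.3² + 2·[3·23.5·7.3·0.34] = 1031.86 + 349.962 = 1381.82.
Under uncorrelated errors the observed covariances equal the true-score covariances, so only the own-variance terms attenuate.
True-score variance = [23.5²·0.68 + 3²·7.3²·0.91] + 349.962 = 811.975 + 349.962 = 1161.94.
Reliability = 1161.94 / 1381.82 = 0.841.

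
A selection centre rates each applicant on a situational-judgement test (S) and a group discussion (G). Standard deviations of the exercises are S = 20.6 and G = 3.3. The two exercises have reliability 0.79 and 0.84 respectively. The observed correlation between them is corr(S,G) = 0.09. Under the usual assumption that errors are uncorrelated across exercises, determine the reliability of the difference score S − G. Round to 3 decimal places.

Var(S−G) = 20.6² + 3.3² − 2·20.6·3.3·0.09 = 435.25 − 12.2364 = 423.014.
Because errors are independent across components, Cov(Tᵢ,Tⱼ) = Cov(Xᵢ,Xⱼ); the off-diagonal part of the true-score variance is the same as above.
True-score variance = [20.6²·0.79 + 3.3²·0.84] − 12.2364 = 344.392 − 12.2364 = 332.156.
Reliability = 332.156 / 423.014 = 0.785.

0.785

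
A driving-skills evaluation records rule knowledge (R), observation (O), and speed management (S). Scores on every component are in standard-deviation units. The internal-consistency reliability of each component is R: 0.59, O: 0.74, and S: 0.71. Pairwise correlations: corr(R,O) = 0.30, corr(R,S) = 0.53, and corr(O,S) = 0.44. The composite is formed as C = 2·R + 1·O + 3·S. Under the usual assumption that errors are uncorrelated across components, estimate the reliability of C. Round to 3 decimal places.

Var(C) = 2² + 1 + 3² + 2·[2·0.30 + 6·0.53 + 3·0.44] = 14 + 10.2 = 24.2.
Under uncorrelated errors the observed covariances equal the true-score covariances, so only the own-variance terms attenuate.
True-score variance = [2²·0.59 + 0.74 + 3²·0.71] + 10.2 = 9.49 + 10.2 = 19.69.
Reliability = 19.69 / 24.2 = 0.814.

0.814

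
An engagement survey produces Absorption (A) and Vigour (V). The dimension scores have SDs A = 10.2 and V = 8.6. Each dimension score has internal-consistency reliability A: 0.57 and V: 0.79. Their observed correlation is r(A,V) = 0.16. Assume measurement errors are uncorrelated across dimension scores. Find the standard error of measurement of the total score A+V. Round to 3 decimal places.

7.763

Var(total) = 178 + 28.0704 = 206.07.
True-score variance = 117.731 + 28.0704 = 145.802, so reliability = 0.7075.
Error variance = 206.07 − 145.802 = 60.2688; SEM = √60.2688 = 7.763.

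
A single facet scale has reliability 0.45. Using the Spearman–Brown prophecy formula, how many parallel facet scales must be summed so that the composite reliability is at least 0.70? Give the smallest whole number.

k ≥ ρ*(1−ρ₁)/(ρ₁(1−ρ*)) = 0.70·0.55 / (0.45·0.30) = 2.852.
Smallest integer k = 3.

3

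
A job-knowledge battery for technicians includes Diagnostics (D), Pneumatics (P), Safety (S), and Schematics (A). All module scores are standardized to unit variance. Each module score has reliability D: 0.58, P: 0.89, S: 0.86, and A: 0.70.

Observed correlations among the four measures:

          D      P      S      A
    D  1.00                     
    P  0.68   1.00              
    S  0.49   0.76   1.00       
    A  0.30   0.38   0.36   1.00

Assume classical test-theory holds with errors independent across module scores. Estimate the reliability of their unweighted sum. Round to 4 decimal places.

Var(D+P+S+A) = 4 + 2·[0.68 + 0.49 + 0.30 + 0.76 + 0.38 + 0.36] = 4 + 5.94 = 9.94.
With uncorrelated errors the cross-covariances are all true-score covariance, so they carry over unchanged; only the diagonal terms shrink to ρᵢσᵢ².
True-score variance = [0.58 + 0.89 + 0.86 + 0.70] + 5.94 = 3.03 + 5.94 = 8.97.
Reliability = 8.97 / 9.94 = 0.9024.

0.9024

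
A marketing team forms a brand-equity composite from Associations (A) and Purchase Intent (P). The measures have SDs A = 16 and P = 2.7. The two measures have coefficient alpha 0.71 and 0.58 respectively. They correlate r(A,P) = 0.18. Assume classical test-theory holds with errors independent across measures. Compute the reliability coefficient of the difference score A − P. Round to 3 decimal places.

Var(A−P) = 16² + 2.7² − 2·16·2.7·0.18 = 263.29 − 15.552 = 247.738.
Because errors are independent across components, Cov(Tᵢ,Tⱼ) = Cov(Xᵢ,Xⱼ); the off-diagonal part of the true-score variance is the same as above.
True-score variance = [16²·0.71 + 2.7²·0.58] − 15.552 = 185.988 − 15.552 = 170.436.
Reliability = 170.436 / 247.738 = 0.688.

0.688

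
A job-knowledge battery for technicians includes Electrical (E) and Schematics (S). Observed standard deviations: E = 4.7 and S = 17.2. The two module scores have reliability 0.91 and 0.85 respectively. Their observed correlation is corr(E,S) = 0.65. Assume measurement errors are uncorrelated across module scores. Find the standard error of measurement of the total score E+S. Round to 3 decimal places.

6.809

Var(total) = 317.93 + 105.092 = 423.022.
True-score variance = 271.566 + 105.092 = 376.658, so reliability = 0.8904.
Error variance = 423.022 − 376.658 = 46.3641; SEM = √46.3641 = 6.809.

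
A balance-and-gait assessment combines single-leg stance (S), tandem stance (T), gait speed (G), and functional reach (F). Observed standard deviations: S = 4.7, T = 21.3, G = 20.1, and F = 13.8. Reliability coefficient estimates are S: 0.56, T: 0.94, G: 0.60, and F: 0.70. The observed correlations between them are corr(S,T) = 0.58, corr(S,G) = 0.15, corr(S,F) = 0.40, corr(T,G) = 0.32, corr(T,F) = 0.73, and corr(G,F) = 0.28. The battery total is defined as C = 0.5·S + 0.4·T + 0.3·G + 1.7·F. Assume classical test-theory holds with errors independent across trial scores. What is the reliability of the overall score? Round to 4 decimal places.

Var(C) = 0.5²·4.7² + 0.4²·21.3² + 0.3²·20.1² + 1.7²·13.8² + 2·[0.2·4.7·21.3·0.58 + 0.15·4.7·20.1·0.15 + 0.85·4.7·13.8·0.40 + 0.12·21.3·20.1·0.32 + 0.68·21.3·13.8·0.73 + 0.51·20.1·13.8·0.28] = 664.845 + 475.505 = 1140.35.
With uncorrelated errors the cross-covariances are all true-score covariance, so they carry over unchanged; only the diagonal terms shrink to ρᵢσᵢ².
True-score variance = [0.5²·4.7²·0.56 + 0.4²·21.3²·0.94 + 0.3²·20.1²·0.60 + 1.7²·13.8²·0.70] + 475.505 = 478.404 + 475.505 = 953.909.
Reliability = 953.909 / 1140.35 = 0.8365.

0.8365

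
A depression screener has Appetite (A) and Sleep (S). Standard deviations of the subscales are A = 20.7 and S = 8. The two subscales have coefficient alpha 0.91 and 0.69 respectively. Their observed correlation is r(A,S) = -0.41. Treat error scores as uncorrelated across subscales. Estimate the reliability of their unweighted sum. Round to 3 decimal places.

0.836

Var(A+S) = 20.7² + 8² + 2·[20.7·8·(-0.41)] = 492.49 − 135.792 = 356.698.
With uncorrelated errors the cross-covariances are all true-score covariance, so they carry over unchanged; only the diagonal terms shrink to ρᵢσᵢ².
True-score variance = [20.7²·0.91 + 8²·0.69] − 135.792 = 434.086 − 135.792 = 298.294.
Reliability = 298.294 / 356.698 = 0.836.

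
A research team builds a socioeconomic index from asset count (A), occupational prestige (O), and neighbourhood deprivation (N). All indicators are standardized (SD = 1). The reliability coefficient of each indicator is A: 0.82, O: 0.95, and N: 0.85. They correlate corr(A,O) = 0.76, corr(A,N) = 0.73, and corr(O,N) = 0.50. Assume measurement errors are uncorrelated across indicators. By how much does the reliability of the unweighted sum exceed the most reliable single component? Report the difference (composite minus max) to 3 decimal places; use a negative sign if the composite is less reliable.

Var(sum) = 3 + 3.98 = 6.98; true-score variance = 2.62 + 3.98 = 6.6; composite reliability = 0.9456.
Max component reliability = 0.9500.
Difference = 0.9456 − 0.9500 = -0.004.

-0.004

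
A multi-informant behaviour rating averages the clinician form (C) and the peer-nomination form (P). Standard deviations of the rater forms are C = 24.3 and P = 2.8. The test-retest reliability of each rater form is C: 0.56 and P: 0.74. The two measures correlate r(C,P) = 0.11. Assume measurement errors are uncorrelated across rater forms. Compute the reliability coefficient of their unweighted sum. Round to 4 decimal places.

0.5730

Var(C+P) = 24.3² + 2.8² + 2·[24.3·2.8·0.11] = 598.33 + 14.9688 = 613.299.
With uncorrelated errors the cross-covariances are all true-score covariance, so they carry over unchanged; only the diagonal terms shrink to ρᵢσᵢ².
True-score variance = [24.3²·0.56 + 2.8²·0.74] + 14.9688 = 336.476 + 14.9688 = 351.445.
Reliability = 351.445 / 613.299 = 0.5730.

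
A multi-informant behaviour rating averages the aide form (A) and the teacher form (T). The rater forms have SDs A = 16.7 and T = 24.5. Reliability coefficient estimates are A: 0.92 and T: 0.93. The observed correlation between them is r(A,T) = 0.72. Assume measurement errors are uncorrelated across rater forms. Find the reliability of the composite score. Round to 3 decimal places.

0.956

Var(A+T) = 16.7² + 24.5² + 2·[16.7·24.5·0.72] = 879.14 + 589.176 = 1468.32.
Under uncorrelated errors the observed covariances equal the true-score covariances, so only the own-variance terms attenuate.
True-score variance = [16.7²·0.92 + 24.5²·0.93] + 589.176 = 814.811 + 589.176 = 1403.99.
Reliability = 1403.99 / 1468.32 = 0.956.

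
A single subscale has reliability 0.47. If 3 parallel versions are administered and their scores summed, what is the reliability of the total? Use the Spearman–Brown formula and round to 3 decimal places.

ρ_k = kρ / (1 + (k−1)ρ) = 3·0.47 / (1 + 2·0.47) = 1.410 / 1.940 = 0.727.

0.727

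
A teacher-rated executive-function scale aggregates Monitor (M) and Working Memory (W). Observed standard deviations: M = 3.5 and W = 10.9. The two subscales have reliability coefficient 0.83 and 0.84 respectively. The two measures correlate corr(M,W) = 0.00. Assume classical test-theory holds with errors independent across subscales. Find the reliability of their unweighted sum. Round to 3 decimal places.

Var(M+W) = 3.5² + 10.9² + 2·[3.5·10.9·0.00] = 131.06 + 0 = 131.06.
Because errors are independent across components, Cov(Tᵢ,Tⱼ) = Cov(Xᵢ,Xⱼ); the off-diagonal part of the true-score variance is the same as above.
True-score variance = [3.5²·0.83 + 10.9²·0.84] + 0 = 109.968 + 0 = 109.968.
Reliability = 109.968 / 131.06 = 0.839.

0.839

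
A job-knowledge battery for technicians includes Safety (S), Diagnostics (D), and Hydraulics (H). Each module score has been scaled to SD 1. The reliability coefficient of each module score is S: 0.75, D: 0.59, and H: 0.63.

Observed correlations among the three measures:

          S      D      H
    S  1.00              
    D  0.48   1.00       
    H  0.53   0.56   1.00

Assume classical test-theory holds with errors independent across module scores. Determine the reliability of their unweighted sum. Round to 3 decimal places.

Var(S+D+H) = 3 + 2·[0.48 + 0.53 + 0.56] = 3 + 3.14 = 6.14.
Because errors are independent across components, Cov(Tᵢ,Tⱼ) = Cov(Xᵢ,Xⱼ); the off-diagonal part of the true-score variance is the same as above.
True-score variance = [0.75 + 0.59 + 0.63] + 3.14 = 1.97 + 3.14 = 5.11.
Reliability = 5.11 / 6.14 = 0.832.

0.832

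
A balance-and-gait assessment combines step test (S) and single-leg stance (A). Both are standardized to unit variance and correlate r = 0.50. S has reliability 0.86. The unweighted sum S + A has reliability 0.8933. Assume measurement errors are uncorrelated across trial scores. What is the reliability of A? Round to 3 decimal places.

0.820

Var(S+A) = 2 + 2·0.50 = 3.000.
True-score variance = ρ_S + ρ_A + 2·0.50, so 0.8933 = (0.86 + ρ_A + 1.00) / 3.000.
ρ_A = 0.8933·3.000 − 0.86 − 1.00 = 0.820.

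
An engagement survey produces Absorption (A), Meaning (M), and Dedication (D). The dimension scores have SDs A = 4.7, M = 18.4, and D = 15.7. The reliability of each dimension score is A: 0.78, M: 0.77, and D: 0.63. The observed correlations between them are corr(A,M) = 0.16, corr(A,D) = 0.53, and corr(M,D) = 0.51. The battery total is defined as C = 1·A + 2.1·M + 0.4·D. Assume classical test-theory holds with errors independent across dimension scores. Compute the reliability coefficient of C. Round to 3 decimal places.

Var(C) = 4.7² + 2.1²·18.4² + 0.4²·15.7² + 2·[2.1·4.7·18.4·0.16 + 0.4·4.7·15.7·0.53 + 0.84·18.4·15.7·0.51] = 1554.58 + 336.914 = 1891.49.
Under uncorrelated errors the observed covariances equal the true-score covariances, so only the own-variance terms attenuate.
True-score variance = [4.7²·0.78 + 2.1²·18.4²·0.77 + 0.4²·15.7²·0.63] + 336.914 = 1191.72 + 336.914 = 1528.64.
Reliability = 1528.64 / 1891.49 = 0.808.

0.808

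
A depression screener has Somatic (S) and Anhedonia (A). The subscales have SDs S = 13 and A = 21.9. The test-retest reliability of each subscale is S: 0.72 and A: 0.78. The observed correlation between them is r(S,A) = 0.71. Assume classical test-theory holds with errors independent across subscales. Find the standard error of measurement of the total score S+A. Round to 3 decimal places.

Var(total) = 648.61 + 404.274 = 1052.88.
True-score variance = 495.776 + 404.274 = 900.05, so reliability = 0.8548.
Error variance = 1052.88 − 900.05 = 152.834; SEM = √152.834 = 12.363.

12.363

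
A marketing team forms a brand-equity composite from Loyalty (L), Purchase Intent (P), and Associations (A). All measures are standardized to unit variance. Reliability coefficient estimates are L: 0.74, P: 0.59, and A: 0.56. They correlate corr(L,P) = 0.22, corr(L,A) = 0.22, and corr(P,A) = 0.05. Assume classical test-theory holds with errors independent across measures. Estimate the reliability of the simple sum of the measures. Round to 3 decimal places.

Var(L+P+A) = 3 + 2·[0.22 + 0.22 + 0.05] = 3 + 0.98 = 3.98.
With uncorrelated errors the cross-covariances are all true-score covariance, so they carry over unchanged; only the diagonal terms shrink to ρᵢσᵢ².
True-score variance = [0.74 + 0.59 + 0.56] + 0.98 = 1.89 + 0.98 = 2.87.
Reliability = 2.87 / 3.98 = 0.721.

0.721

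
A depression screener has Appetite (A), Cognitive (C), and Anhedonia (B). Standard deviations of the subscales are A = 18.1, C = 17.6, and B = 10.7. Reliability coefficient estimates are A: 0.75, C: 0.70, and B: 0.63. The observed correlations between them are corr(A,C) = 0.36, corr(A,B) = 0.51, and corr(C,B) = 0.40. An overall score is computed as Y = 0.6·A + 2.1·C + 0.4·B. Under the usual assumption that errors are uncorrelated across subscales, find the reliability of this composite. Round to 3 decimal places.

Var(Y) = 0.6²·18.1² + 2.1²·17.6² + 0.4²·10.7² + 2·[1.26·18.1·17.6·0.36 + 0.24·18.1·10.7·0.51 + 0.84·17.6·10.7·0.40] = 1502.3 + 462.959 = 1965.26.
Because errors are independent across components, Cov(Tᵢ,Tⱼ) = Cov(Xᵢ,Xⱼ); the off-diagonal part of the true-score variance is the same as above.
True-score variance = [0.6²·18.1²·0.75 + 2.1²·17.6²·0.70 + 0.4²·10.7²·0.63] + 462.959 = 1056.22 + 462.959 = 1519.18.
Reliability = 1519.18 / 1965.26 = 0.773.

0.773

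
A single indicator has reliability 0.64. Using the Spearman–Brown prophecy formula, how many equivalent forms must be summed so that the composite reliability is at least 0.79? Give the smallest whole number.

k ≥ ρ*(1−ρ₁)/(ρ₁(1−ρ*)) = 0.79·0.36 / (0.64·0.21) = 2.116.
Smallest integer k = 3.

3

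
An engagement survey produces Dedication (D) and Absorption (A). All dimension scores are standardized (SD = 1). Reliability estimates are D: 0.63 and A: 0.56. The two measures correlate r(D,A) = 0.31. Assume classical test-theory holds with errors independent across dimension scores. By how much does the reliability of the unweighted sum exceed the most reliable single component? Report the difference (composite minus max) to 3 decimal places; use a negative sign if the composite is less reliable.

Var(sum) = 2 + 0.62 = 2.62; true-score variance = 1.19 + 0.62 = 1.81; composite reliability = 0.6908.
Max component reliability = 0.6300.
Difference = 0.6908 − 0.6300 = 0.061.

0.061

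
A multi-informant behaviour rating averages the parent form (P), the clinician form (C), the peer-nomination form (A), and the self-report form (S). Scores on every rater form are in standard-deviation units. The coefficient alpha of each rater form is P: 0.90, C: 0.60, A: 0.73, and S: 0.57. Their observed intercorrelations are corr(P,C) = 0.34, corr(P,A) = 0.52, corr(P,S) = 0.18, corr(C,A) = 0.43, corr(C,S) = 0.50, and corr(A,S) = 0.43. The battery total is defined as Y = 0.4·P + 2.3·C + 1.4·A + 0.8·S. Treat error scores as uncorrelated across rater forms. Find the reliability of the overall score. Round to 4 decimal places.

Var(Y) = 0.4² + 2.3² + 1.4² + 0.8² + 2·[0.92·0.34 + 0.56·0.52 + 0.32·0.18 + 3.22·0.43 + 1.84·0.50 + 1.12·0.43] = 8.05 + 6.8956 = 14.9456.
Because errors are independent across components, Cov(Tᵢ,Tⱼ) = Cov(Xᵢ,Xⱼ); the off-diagonal part of the true-score variance is the same as above.
True-score variance = [0.4²·0.90 + 2.3²·0.60 + 1.4²·0.73 + 0.8²·0.57] + 6.8956 = 5.1136 + 6.8956 = 12.0092.
Reliability = 12.0092 / 14.9456 = 0.8035.

0.8035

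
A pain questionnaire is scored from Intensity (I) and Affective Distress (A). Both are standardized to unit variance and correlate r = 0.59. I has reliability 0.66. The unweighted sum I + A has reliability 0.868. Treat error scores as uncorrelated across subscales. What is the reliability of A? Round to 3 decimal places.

0.920

Var(I+A) = 2 + 2·0.59 = 3.180.
True-score variance = ρ_I + ρ_A + 2·0.59, so 0.868 = (0.66 + ρ_A + 1.18) / 3.180.
ρ_A = 0.868·3.180 − 0.66 − 1.18 = 0.920.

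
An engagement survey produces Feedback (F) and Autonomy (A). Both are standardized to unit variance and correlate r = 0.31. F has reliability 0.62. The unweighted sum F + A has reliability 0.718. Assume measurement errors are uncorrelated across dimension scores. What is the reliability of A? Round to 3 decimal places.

Var(F+A) = 2 + 2·0.31 = 2.620.
True-score variance = ρ_F + ρ_A + 2·0.31, so 0.718 = (0.62 + ρ_A + 0.62) / 2.620.
ρ_A = 0.718·2.620 − 0.62 − 0.62 = 0.641.

0.641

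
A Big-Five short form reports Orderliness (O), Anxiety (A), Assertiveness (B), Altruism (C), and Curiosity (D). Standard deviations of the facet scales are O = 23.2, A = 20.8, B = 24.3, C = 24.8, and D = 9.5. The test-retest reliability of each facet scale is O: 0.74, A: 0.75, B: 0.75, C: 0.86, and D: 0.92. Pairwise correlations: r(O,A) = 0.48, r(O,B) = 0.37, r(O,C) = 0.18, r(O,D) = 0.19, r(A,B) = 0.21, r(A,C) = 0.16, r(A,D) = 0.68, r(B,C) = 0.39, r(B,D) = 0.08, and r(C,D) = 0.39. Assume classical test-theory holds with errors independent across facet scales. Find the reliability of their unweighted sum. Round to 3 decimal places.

Var(O+A+B+C+D) = 23.2² + 20.8² + 24.3² + 24.8² + 9.5² + 2·[23.2·20.8·0.48 + 23.2·24.3·0.37 + 23.2·24.8·0.18 + 23.2·9.5·0.19 + 20.8·24.3·0.21 + 20.8·24.8·0.16 + 20.8·9.5·0.68 + 24.3·24.8·0.39 + 24.3·9.5·0.08 + 24.8·9.5·0.39] = 2266.66 + 2508.17 = 4774.83.
With uncorrelated errors the cross-covariances are all true-score covariance, so they carry over unchanged; only the diagonal terms shrink to ρᵢσᵢ².
True-score variance = [23.2²·0.74 + 20.8²·0.75 + 24.3²·0.75 + 24.8²·0.86 + 9.5²·0.92] + 2508.17 = 1777.61 + 2508.17 = 4285.78.
Reliability = 4285.78 / 4774.83 = 0.898.

0.898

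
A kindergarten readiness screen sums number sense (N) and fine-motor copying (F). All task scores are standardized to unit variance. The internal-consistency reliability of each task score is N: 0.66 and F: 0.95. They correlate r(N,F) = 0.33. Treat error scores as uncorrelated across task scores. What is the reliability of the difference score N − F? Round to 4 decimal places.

Var(N−F) = 1 + 1 − 2·0.33 = 2 − 0.66 = 1.34.
Under uncorrelated errors the observed covariances equal the true-score covariances, so only the own-variance terms attenuate.
True-score variance = [0.66 + 0.95] − 0.66 = 1.61 − 0.66 = 0.95.
Reliability = 0.95 / 1.34 = 0.7090.

0.7090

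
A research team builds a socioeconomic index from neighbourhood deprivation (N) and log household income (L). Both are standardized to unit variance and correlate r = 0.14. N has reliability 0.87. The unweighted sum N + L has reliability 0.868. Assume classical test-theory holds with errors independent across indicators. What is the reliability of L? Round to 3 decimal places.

Var(N+L) = 2 + 2·0.14 = 2.280.
True-score variance = ρ_N + ρ_L + 2·0.14, so 0.868 = (0.87 + ρ_L + 0.28) / 2.280.
ρ_L = 0.868·2.280 − 0.87 − 0.28 = 0.829.

0.829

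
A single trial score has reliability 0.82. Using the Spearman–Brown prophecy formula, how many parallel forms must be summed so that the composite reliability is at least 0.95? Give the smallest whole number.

k ≥ ρ*(1−ρ₁)/(ρ₁(1−ρ*)) = 0.95·0.18 / (0.82·0.05) = 4.171.
Smallest integer k = 5.

5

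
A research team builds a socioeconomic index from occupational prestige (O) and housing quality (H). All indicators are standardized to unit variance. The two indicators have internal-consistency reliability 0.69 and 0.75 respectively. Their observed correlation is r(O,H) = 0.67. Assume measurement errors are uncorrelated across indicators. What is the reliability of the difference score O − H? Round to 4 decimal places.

0.1515

Var(O−H) = 1 + 1 − 2·0.67 = 2 − 1.34 = 0.66.
Under uncorrelated errors the observed covariances equal the true-score covariances, so only the own-variance terms attenuate.
True-score variance = [0.69 + 0.75] − 1.34 = 1.44 − 1.34 = 0.1.
Reliability = 0.1 / 0.66 = 0.1515.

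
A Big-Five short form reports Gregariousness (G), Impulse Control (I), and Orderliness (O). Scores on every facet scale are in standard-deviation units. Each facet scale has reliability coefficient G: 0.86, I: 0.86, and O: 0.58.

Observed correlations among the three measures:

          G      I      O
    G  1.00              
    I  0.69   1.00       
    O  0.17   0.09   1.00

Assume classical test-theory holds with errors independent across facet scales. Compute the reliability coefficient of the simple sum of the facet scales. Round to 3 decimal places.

0.857

Var(G+I+O) = 3 + 2·[0.69 + 0.17 + 0.09] = 3 + 1.9 = 4.9.
With uncorrelated errors the cross-covariances are all true-score covariance, so they carry over unchanged; only the diagonal terms shrink to ρᵢσᵢ².
True-score variance = [0.86 + 0.86 + 0.58] + 1.9 = 2.3 + 1.9 = 4.2.
Reliability = 4.2 / 4.9 = 0.857.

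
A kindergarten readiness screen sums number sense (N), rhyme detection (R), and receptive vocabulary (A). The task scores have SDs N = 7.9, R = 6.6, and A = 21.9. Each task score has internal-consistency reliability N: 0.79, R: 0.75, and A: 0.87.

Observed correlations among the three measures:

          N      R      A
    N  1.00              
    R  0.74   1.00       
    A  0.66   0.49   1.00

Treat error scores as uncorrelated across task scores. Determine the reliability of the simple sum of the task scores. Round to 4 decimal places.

Var(N+R+A) = 7.9² + 6.6² + 21.9² + 2·[7.9·6.6·0.74 + 7.9·21.9·0.66 + 6.6·21.9·0.49] = 585.58 + 447.19 = 1032.77.
Because errors are independent across components, Cov(Tᵢ,Tⱼ) = Cov(Xᵢ,Xⱼ); the off-diagonal part of the true-score variance is the same as above.
True-score variance = [7.9²·0.79 + 6.6²·0.75 + 21.9²·0.87] + 447.19 = 499.235 + 447.19 = 946.424.
Reliability = 946.424 / 1032.77 = 0.9164.

0.9164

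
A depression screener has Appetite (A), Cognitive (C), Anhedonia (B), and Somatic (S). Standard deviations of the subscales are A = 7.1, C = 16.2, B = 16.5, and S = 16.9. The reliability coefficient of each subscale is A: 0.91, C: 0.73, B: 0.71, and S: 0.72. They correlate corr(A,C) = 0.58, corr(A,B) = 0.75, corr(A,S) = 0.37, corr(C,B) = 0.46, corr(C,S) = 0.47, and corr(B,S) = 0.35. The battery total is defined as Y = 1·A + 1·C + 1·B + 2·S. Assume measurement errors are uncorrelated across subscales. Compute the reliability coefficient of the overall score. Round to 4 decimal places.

0.8591

Var(Y) = 7.1² + 16.2² + 16.5² + 2²·16.9² + 2·[7.1·16.2·0.58 + 7.1·16.5·0.75 + 2·7.1·16.9·0.37 + 16.2·16.5·0.46 + 2·16.2·16.9·0.47 + 2·16.5·16.9·0.35] = 1727.54 + 1637.75 = 3365.29.
Under uncorrelated errors the observed covariances equal the true-score covariances, so only the own-variance terms attenuate.
True-score variance = [7.1²·0.91 + 16.2²·0.73 + 16.5²·0.71 + 2²·16.9²·0.72] + 1637.75 = 1253.31 + 1637.75 = 2891.05.
Reliability = 2891.05 / 3365.29 = 0.8591.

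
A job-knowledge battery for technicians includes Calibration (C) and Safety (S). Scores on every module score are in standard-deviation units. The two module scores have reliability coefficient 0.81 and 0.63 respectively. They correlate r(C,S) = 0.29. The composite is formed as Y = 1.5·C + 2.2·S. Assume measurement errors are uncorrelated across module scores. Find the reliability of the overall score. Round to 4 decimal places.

Var(Y) = 1.5² + 2.2² + 2·[3.3·0.29] = 7.09 + 1.914 = 9.004.
Because errors are independent across components, Cov(Tᵢ,Tⱼ) = Cov(Xᵢ,Xⱼ); the off-diagonal part of the true-score variance is the same as above.
True-score variance = [1.5²·0.81 + 2.2²·0.63] + 1.914 = 4.8717 + 1.914 = 6.7857.
Reliability = 6.7857 / 9.004 = 0.7536.

0.7536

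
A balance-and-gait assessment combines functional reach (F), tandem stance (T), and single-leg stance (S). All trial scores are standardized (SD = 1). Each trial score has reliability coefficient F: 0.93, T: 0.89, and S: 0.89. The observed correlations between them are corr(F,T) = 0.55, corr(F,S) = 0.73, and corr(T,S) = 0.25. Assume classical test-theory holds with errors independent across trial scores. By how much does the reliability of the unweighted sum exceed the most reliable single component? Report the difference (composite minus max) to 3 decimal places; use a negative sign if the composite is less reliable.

0.022

Var(sum) = 3 + 3.06 = 6.06; true-score variance = 2.71 + 3.06 = 5.77; composite reliability = 0.9521.
Max component reliability = 0.9300.
Difference = 0.9521 − 0.9300 = 0.022.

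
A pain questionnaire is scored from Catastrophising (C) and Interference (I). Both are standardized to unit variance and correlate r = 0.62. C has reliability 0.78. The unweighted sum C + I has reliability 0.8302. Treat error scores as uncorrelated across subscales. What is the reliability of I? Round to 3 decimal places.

0.670

Var(C+I) = 2 + 2·0.62 = 3.240.
True-score variance = ρ_C + ρ_I + 2·0.62, so 0.8302 = (0.78 + ρ_I + 1.24) / 3.240.
ρ_I = 0.8302·3.240 − 0.78 − 1.24 = 0.670.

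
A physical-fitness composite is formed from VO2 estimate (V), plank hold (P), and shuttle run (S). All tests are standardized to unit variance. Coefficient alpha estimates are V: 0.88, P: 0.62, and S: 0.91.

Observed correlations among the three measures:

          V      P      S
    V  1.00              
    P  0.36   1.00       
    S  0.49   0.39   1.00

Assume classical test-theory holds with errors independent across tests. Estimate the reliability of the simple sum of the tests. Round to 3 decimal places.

Var(V+P+S) = 3 + 2·[0.36 + 0.49 + 0.39] = 3 + 2.48 = 5.48.
Under uncorrelated errors the observed covariances equal the true-score covariances, so only the own-variance terms attenuate.
True-score variance = [0.88 + 0.62 + 0.91] + 2.48 = 2.41 + 2.48 = 4.89.
Reliability = 4.89 / 5.48 = 0.892.

0.892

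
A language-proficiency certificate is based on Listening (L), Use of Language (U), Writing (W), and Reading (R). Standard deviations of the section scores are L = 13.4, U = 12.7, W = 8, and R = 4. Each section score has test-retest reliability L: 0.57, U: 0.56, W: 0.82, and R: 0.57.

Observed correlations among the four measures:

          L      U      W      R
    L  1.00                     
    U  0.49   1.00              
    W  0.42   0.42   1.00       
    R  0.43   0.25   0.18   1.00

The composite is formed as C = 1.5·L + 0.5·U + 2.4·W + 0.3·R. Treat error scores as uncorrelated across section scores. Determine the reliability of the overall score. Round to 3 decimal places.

Var(C) = 1.5²·13.4² + 0.5²·12.7² + 2.4²·8² + 0.3²·4² + 2·[0.75·13.4·12.7·0.49 + 3.6·13.4·8·0.42 + 0.45·13.4·4·0.43 + 1.2·12.7·8·0.42 + 0.15·12.7·4·0.25 + 0.72·8·4·0.18] = 814.413 + 584.515 = 1398.93.
Because errors are independent across components, Cov(Tᵢ,Tⱼ) = Cov(Xᵢ,Xⱼ); the off-diagonal part of the true-score variance is the same as above.
True-score variance = [1.5²·13.4²·0.57 + 0.5²·12.7²·0.56 + 2.4²·8²·0.82 + 0.3²·4²·0.57] + 584.515 = 555.972 + 584.515 = 1140.49.
Reliability = 1140.49 / 1398.93 = 0.815.

0.815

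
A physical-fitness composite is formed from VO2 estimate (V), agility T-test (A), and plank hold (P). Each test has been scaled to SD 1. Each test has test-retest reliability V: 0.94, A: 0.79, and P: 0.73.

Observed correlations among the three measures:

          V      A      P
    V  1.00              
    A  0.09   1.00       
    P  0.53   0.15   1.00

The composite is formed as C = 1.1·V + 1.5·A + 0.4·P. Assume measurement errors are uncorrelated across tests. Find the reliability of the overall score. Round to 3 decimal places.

Var(C) = 1.1² + 1.5² + 0.4² + 2·[1.65·0.09 + 0.44·0.53 + 0.6·0.15] = 3.62 + 0.9434 = 4.5634.
With uncorrelated errors the cross-covariances are all true-score covariance, so they carry over unchanged; only the diagonal terms shrink to ρᵢσᵢ².
True-score variance = [1.1²·0.94 + 1.5²·0.79 + 0.4²·0.73] + 0.9434 = 3.0317 + 0.9434 = 3.9751.
Reliability = 3.9751 / 4.5634 = 0.871.

0.871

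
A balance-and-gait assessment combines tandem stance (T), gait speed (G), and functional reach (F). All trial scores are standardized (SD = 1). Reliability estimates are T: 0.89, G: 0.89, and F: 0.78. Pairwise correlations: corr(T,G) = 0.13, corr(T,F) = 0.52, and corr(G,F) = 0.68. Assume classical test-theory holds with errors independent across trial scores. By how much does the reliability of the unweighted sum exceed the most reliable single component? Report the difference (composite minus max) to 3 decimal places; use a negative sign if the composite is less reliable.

0.032

Var(sum) = 3 + 2.66 = 5.66; true-score variance = 2.56 + 2.66 = 5.22; composite reliability = 0.9223.
Max component reliability = 0.8900.
Difference = 0.9223 − 0.8900 = 0.032.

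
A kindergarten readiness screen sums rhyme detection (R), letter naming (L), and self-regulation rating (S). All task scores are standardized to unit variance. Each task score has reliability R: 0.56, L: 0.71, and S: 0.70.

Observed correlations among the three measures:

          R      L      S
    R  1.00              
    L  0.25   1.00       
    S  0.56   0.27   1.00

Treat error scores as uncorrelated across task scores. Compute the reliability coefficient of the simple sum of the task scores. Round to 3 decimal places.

Var(R+L+S) = 3 + 2·[0.25 + 0.56 + 0.27] = 3 + 2.16 = 5.16.
With uncorrelated errors the cross-covariances are all true-score covariance, so they carry over unchanged; only the diagonal terms shrink to ρᵢσᵢ².
True-score variance = [0.56 + 0.71 + 0.70] + 2.16 = 1.97 + 2.16 = 4.13.
Reliability = 4.13 / 5.16 = 0.800.

0.800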